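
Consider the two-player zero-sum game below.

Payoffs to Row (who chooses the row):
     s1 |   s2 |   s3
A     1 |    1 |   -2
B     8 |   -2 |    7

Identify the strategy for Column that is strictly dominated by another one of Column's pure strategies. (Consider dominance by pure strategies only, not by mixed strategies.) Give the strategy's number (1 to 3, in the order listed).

Column prefers columns that give Row less. Compare s1 with s3: -2 < 1, 7 < 8.
So s3 strictly dominates s1 for Column; s1 is strictly dominated.

1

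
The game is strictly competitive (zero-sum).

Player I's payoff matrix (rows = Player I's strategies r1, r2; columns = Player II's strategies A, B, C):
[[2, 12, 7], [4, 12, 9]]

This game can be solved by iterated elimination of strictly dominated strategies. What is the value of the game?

4

Column C is strictly dominated by A for Player II (2<7, 4<9); eliminate C.
Column B is strictly dominated by A for Player II (2<12, 4<12); eliminate B.
Row r1 is strictly dominated by row r2 (4>2); eliminate r1.
Only (r2, A) remains, with payoff 4.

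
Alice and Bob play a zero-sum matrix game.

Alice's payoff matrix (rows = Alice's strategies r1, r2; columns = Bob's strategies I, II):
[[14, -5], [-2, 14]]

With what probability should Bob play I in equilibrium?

Row minima are -5 and -2, so Alice's maximin is -2; column maxima are 14 and 14, so Bob's minimax is 14. These differ, so the equilibrium is in mixed strategies.
Let Bob play I with probability q. Alice is indifferent when 14q − 5(1−q) = −2q + 14(1−q), giving q = 19/35.

19/35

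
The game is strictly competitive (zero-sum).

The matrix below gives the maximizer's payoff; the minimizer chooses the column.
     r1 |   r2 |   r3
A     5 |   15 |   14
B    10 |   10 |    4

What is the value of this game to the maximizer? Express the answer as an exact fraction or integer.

8

Column r2 is strictly dominated by r3 for the minimizer (it gives the maximizer more in every row).
The remaining 2×2 game on (A, B) × (r1, r3) has no saddle point. Let the maximizer play A with probability p; indifference gives 5p + 10(1−p) = 14p + 4(1−p), so p = 2/5.
Similarly the minimizer's optimal q on r1 is 2/3, and the value is 5·(2/3) + (14)·(1/3) = 8.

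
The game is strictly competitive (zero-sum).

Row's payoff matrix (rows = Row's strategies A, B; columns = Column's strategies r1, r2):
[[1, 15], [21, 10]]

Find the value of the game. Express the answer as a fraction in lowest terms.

Row minima are 1 and 10, so Row's maximin is 10; column maxima are 21 and 15, so Column's minimax is 15. These differ, so the equilibrium is in mixed strategies.
Let Row play A with probability p. Column is indifferent when p + 21(1−p) = 15p + 10(1−p), giving p = 11/25.
Let Column play r1 with probability q. Row is indifferent when q + 15(1−q) = 21q + 10(1−q), giving q = 1/5.
The value is 1·(1/5) + (15)·(4/5) = 61/5.

61/5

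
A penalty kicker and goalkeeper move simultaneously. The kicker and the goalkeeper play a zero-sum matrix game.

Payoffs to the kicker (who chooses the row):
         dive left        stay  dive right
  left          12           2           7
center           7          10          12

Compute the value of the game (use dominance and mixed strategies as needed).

106/13

Column dive right is strictly dominated by stay for the goalkeeper (it gives the kicker more in every row).
The remaining 2×2 game on (left, center) × (dive left, stay) has no saddle point. Let the kicker play left with probability p; indifference gives 12p + 7(1−p) = 2p + 10(1−p), so p = 3/13.
Similarly the goalkeeper's optimal q on dive left is 8/13, and the value is 12·(8/13) + (2)·(5/13) = 106/13.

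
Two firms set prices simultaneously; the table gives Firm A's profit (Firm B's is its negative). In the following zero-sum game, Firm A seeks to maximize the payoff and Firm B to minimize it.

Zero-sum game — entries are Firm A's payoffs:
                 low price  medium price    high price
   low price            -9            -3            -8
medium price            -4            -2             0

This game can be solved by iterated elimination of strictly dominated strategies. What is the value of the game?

-4

Row low price is strictly dominated by row medium price (-4>-9, -2>-3, 0>-8); eliminate low price.
Column medium price is strictly dominated by low price for Firm B (-4<-2); eliminate medium price.
Column high price is strictly dominated by low price for Firm B (-4<0); eliminate high price.
Only (medium price, low price) remains, with payoff -4.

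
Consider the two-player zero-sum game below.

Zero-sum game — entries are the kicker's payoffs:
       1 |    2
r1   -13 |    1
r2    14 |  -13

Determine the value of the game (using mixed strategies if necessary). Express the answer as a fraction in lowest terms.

-155/41

Row minima are -13 and -13, so the kicker's maximin is -13; column maxima are 14 and 1, so the goalkeeper's minimax is 1. These differ, so the equilibrium is in mixed strategies.
Let the kicker play r1 with probability p. The goalkeeper is indifferent when −13p + 14(1−p) = p − 13(1−p), giving p = 27/41.
Let the goalkeeper play 1 with probability q. The kicker is indifferent when −13q + (1−q) = 14q − 13(1−q), giving q = 14/41.
The value is -13·(14/41) + (1)·(27/41) = -155/41.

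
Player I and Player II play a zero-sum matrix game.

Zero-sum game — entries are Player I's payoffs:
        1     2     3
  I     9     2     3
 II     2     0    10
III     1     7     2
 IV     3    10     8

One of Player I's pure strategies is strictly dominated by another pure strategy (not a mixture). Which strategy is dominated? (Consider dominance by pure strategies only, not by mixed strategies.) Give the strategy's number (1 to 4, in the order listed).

3

Compare III with IV: 3 > 1, 10 > 7, 8 > 2.
So IV strictly dominates III for Player I; III is strictly dominated.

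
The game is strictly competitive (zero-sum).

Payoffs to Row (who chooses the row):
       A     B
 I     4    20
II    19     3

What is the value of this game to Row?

Row minima are 4 and 3, so Row's maximin is 4; column maxima are 19 and 20, so Column's minimax is 19. These differ, so the equilibrium is in mixed strategies.
Let Row play I with probability p. Column is indifferent when 4p + 19(1−p) = 20p + 3(1−p), giving p = 1/2.
Let Column play A with probability q. Row is indifferent when 4q + 20(1−q) = 19q + 3(1−q), giving q = 17/32.
The value is 4·(17/32) + (20)·(15/32) = 23/2.

23/2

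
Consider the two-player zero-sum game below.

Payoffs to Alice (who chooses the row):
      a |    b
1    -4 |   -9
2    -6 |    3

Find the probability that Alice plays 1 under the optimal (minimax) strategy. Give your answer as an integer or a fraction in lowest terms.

Row minima are -9 and -6, so Alice's maximin is -6; column maxima are -4 and 3, so Bob's minimax is -4. These differ, so the equilibrium is in mixed strategies.
Let Alice play 1 with probability p. Bob is indifferent when −4p − 6(1−p) = −9p + 3(1−p), giving p = 9/14.

9/14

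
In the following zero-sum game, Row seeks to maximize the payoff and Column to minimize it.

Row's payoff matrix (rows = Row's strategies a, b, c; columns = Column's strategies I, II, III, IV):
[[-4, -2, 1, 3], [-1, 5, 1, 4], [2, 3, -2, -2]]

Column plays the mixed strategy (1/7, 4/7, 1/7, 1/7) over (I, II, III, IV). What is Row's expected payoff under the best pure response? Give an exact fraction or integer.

24/7

a: (-4)·(1/7) + (-2)·(4/7) + (1)·(1/7) + (3)·(1/7) = -8/7.
b: (-1)·(1/7) + (5)·(4/7) + (1)·(1/7) + (4)·(1/7) = 24/7.
c: (2)·(1/7) + (3)·(4/7) + (-2)·(1/7) + (-2)·(1/7) = 10/7.
The best pure response is b with expected payoff 24/7.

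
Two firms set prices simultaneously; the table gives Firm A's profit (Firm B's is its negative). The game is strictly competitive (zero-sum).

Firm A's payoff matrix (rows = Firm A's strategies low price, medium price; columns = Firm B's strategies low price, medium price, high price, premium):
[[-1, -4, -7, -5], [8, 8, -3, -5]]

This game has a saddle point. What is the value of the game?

Row minima: -7, -5 → Firm A's maximin is -5.
Column maxima: 8, 8, -3, -5 → Firm B's minimax is -5.
They coincide at (medium price, premium), so the value is -5.

-5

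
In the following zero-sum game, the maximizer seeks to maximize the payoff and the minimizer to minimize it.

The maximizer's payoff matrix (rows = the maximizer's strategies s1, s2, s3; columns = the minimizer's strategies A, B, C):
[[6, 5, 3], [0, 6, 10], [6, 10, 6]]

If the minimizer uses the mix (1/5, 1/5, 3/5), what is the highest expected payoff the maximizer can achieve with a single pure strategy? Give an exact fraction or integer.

s1: (6)·(1/5) + (5)·(1/5) + (3)·(3/5) = 4.
s2: (0)·(1/5) + (6)·(1/5) + (10)·(3/5) = 36/5.
s3: (6)·(1/5) + (10)·(1/5) + (6)·(3/5) = 34/5.
The best pure response is s2 with expected payoff 36/5.

36/5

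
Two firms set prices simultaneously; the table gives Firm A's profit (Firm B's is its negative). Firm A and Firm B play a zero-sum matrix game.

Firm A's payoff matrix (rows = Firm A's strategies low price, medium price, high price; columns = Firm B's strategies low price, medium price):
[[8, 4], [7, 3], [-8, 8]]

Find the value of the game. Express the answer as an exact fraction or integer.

24/5

Row medium price is strictly dominated by row low price, so Firm A never plays it.
The remaining 2×2 game on (low price, high price) × (low price, medium price) has no saddle point. Let Firm A play low price with probability p; indifference gives 8p − 8(1−p) = 4p + 8(1−p), so p = 4/5.
Similarly Firm B's optimal q on low price is 1/5, and the value is 8·(1/5) + (4)·(4/5) = 24/5.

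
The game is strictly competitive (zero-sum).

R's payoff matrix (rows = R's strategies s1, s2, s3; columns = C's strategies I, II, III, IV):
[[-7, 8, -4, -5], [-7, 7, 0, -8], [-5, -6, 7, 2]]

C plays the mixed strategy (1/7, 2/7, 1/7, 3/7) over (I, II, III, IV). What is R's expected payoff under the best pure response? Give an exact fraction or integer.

s1: (-7)·(1/7) + (8)·(2/7) + (-4)·(1/7) + (-5)·(3/7) = -10/7.
s2: (-7)·(1/7) + (7)·(2/7) + (0)·(1/7) + (-8)·(3/7) = -17/7.
s3: (-5)·(1/7) + (-6)·(2/7) + (7)·(1/7) + (2)·(3/7) = -4/7.
The best pure response is s3 with expected payoff -4/7.

-4/7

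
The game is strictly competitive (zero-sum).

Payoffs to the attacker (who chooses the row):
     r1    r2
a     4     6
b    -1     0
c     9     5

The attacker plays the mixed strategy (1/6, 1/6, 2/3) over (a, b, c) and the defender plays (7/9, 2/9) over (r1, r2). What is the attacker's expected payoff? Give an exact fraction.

325/54

Against (7/9, 2/9), each row's expected payoff is a: 40/9; b: -7/9; c: 73/9.
Taking the (1/6, 1/6, 2/3)-weighted average: (1/6)·(40/9) + (1/6)·(-7/9) + (2/3)·(73/9) = 325/54.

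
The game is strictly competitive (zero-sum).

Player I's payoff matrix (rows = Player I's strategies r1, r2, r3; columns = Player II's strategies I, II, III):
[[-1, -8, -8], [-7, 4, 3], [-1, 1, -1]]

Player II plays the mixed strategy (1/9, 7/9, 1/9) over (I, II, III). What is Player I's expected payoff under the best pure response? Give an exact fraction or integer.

r1: (-1)·(1/9) + (-8)·(7/9) + (-8)·(1/9) = -65/9.
r2: (-7)·(1/9) + (4)·(7/9) + (3)·(1/9) = 8/3.
r3: (-1)·(1/9) + (1)·(7/9) + (-1)·(1/9) = 5/9.
The best pure response is r2 with expected payoff 8/3.

8/3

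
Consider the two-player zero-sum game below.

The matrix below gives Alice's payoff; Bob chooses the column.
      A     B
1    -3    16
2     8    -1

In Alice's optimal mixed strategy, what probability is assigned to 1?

Row minima are -3 and -1, so Alice's maximin is -1; column maxima are 8 and 16, so Bob's minimax is 8. These differ, so the equilibrium is in mixed strategies.
Let Alice play 1 with probability p. Bob is indifferent when −3p + 8(1−p) = 16p − (1−p), giving p = 9/28.

9/28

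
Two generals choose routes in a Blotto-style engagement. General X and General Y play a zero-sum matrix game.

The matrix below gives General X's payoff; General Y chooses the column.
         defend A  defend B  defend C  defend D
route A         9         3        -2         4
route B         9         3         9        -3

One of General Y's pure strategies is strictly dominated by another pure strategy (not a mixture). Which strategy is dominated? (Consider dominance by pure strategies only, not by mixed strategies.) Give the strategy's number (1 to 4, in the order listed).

General Y prefers columns that give General X less. Compare defend A with defend B: 3 < 9, 3 < 9.
So defend B strictly dominates defend A for General Y; defend A is strictly dominated.

1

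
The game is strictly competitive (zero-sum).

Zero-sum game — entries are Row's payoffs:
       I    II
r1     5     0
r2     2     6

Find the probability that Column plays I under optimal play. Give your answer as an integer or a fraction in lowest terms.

Row minima are 0 and 2, so Row's maximin is 2; column maxima are 5 and 6, so Column's minimax is 5. These differ, so the equilibrium is in mixed strategies.
Let Column play I with probability q. Row is indifferent when 5q = 2q + 6(1−q), giving q = 2/3.

2/3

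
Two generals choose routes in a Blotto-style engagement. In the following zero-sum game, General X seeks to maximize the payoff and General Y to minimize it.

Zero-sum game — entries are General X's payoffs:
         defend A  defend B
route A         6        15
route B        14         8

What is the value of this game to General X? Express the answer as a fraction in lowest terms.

54/5

Row minima are 6 and 8, so General X's maximin is 8; column maxima are 14 and 15, so General Y's minimax is 14. These differ, so the equilibrium is in mixed strategies.
Let General X play route A with probability p. General Y is indifferent when 6p + 14(1−p) = 15p + 8(1−p), giving p = 2/5.
Let General Y play defend A with probability q. General X is indifferent when 6q + 15(1−q) = 14q + 8(1−q), giving q = 7/15.
The value is 6·(7/15) + (15)·(8/15) = 54/5.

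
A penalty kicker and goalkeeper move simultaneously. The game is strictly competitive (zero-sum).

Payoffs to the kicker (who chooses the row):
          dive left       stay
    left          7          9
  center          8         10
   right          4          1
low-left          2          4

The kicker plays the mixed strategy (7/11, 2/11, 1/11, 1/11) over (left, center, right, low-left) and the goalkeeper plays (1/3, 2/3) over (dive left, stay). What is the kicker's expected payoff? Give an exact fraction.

247/33

Against (1/3, 2/3), each row's expected payoff is left: 25/3; center: 28/3; right: 2; low-left: 10/3.
Taking the (7/11, 2/11, 1/11, 1/11)-weighted average: (7/11)·(25/3) + (2/11)·(28/3) + (1/11)·(2) + (1/11)·(10/3) = 247/33.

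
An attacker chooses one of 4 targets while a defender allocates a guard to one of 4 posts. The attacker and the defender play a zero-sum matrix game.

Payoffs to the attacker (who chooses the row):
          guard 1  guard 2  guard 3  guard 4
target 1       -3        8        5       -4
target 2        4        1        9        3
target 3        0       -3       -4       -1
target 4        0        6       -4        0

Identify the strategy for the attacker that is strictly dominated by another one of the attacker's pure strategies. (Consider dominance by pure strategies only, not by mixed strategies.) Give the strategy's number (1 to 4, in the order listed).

Compare target 3 with target 2: 4 > 0, 1 > -3, 9 > -4, 3 > -1.
So target 2 strictly dominates target 3 for the attacker; target 3 is strictly dominated.

3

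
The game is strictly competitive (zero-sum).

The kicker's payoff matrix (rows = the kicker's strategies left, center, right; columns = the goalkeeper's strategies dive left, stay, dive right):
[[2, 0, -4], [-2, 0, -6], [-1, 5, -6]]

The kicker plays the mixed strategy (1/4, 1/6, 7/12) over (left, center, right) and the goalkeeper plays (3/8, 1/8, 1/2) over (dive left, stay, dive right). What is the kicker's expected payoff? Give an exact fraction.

Against (3/8, 1/8, 1/2), each row's expected payoff is left: -5/4; center: -15/4; right: -11/4.
Taking the (1/4, 1/6, 7/12)-weighted average: (1/4)·(-5/4) + (1/6)·(-15/4) + (7/12)·(-11/4) = -61/24.

-61/24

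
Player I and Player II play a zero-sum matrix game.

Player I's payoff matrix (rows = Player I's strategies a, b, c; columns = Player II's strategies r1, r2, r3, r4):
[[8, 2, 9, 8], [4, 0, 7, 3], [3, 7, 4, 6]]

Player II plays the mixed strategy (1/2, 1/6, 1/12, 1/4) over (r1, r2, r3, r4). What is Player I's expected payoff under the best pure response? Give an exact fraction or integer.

a: (8)·(1/2) + (2)·(1/6) + (9)·(1/12) + (8)·(1/4) = 85/12.
b: (4)·(1/2) + (0)·(1/6) + (7)·(1/12) + (3)·(1/4) = 10/3.
c: (3)·(1/2) + (7)·(1/6) + (4)·(1/12) + (6)·(1/4) = 9/2.
The best pure response is a with expected payoff 85/12.

85/12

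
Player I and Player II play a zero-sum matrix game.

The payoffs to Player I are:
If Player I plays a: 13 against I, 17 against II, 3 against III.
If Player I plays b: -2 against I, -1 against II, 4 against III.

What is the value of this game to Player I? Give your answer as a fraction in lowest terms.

29/8

Column II is strictly dominated by I for Player II (it gives Player I more in every row).
The remaining 2×2 game on (a, b) × (I, III) has no saddle point. Let Player I play a with probability p; indifference gives 13p − 2(1−p) = 3p + 4(1−p), so p = 3/8.
Similarly Player II's optimal q on I is 1/16, and the value is 13·(1/16) + (3)·(15/16) = 29/8.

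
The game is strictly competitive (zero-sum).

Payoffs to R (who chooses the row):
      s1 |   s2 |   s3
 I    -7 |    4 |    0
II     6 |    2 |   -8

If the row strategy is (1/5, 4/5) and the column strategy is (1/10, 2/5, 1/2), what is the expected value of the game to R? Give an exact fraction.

-19/10

Against (1/10, 2/5, 1/2), each row's expected payoff is I: 9/10; II: -13/5.
Taking the (1/5, 4/5)-weighted average: (1/5)·(9/10) + (4/5)·(-13/5) = -19/10.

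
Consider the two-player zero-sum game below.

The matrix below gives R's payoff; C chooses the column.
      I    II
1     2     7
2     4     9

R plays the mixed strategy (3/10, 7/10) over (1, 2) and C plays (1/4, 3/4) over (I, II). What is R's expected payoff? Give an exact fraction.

143/20

Against (1/4, 3/4), each row's expected payoff is 1: 23/4; 2: 31/4.
Taking the (3/10, 7/10)-weighted average: (3/10)·(23/4) + (7/10)·(31/4) = 143/20.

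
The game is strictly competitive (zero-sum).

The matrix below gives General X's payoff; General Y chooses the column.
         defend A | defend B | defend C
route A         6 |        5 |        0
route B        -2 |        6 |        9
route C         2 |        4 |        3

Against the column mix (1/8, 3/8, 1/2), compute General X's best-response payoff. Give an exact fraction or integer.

route A: (6)·(1/8) + (5)·(3/8) + (0)·(1/2) = 21/8.
route B: (-2)·(1/8) + (6)·(3/8) + (9)·(1/2) = 13/2.
route C: (2)·(1/8) + (4)·(3/8) + (3)·(1/2) = 13/4.
The best pure response is route B with expected payoff 13/2.

13/2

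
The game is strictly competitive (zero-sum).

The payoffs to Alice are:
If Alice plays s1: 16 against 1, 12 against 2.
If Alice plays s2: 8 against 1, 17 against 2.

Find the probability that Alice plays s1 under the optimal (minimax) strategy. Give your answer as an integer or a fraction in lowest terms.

9/13

Row minima are 12 and 8, so Alice's maximin is 12; column maxima are 16 and 17, so Bob's minimax is 16. These differ, so the equilibrium is in mixed strategies.
Let Alice play s1 with probability p. Bob is indifferent when 16p + 8(1−p) = 12p + 17(1−p), giving p = 9/13.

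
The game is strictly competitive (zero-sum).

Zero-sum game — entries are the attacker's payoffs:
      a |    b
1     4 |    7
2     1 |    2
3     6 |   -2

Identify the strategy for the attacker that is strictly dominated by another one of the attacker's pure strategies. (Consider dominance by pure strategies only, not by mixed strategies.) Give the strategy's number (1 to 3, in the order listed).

2

Compare 2 with 1: 4 > 1, 7 > 2.
So 1 strictly dominates 2 for the attacker; 2 is strictly dominated.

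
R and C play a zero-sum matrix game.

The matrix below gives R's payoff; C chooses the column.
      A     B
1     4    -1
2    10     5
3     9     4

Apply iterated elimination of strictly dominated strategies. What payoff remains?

Column A is strictly dominated by B for C (-1<4, 5<10, 4<9); eliminate A.
Row 1 is strictly dominated by row 2 (5>-1); eliminate 1.
Row 3 is strictly dominated by row 2 (5>4); eliminate 3.
Only (2, B) remains, with payoff 5.

5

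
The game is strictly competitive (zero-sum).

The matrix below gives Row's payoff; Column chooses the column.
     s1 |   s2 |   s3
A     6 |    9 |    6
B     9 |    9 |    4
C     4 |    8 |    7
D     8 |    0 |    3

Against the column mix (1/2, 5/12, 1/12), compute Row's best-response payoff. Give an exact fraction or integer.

A: (6)·(1/2) + (9)·(5/12) + (6)·(1/12) = 29/4.
B: (9)·(1/2) + (9)·(5/12) + (4)·(1/12) = 103/12.
C: (4)·(1/2) + (8)·(5/12) + (7)·(1/12) = 71/12.
D: (8)·(1/2) + (0)·(5/12) + (3)·(1/12) = 17/4.
The best pure response is B with expected payoff 103/12.

103/12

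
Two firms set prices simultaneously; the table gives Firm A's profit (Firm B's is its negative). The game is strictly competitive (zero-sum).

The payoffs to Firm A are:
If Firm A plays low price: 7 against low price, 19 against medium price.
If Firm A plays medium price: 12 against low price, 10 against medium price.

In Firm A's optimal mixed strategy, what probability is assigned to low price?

1/7

Row minima are 7 and 10, so Firm A's maximin is 10; column maxima are 12 and 19, so Firm B's minimax is 12. These differ, so the equilibrium is in mixed strategies.
Let Firm A play low price with probability p. Firm B is indifferent when 7p + 12(1−p) = 19p + 10(1−p), giving p = 1/7.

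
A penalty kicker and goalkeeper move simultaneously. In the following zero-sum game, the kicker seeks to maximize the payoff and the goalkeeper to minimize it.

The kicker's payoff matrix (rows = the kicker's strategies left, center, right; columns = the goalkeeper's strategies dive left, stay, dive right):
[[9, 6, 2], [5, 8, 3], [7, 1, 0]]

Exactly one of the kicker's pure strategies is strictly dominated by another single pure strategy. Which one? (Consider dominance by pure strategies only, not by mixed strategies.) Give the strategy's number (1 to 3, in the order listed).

Compare right with left: 9 > 7, 6 > 1, 2 > 0.
So left strictly dominates right for the kicker; right is strictly dominated.

3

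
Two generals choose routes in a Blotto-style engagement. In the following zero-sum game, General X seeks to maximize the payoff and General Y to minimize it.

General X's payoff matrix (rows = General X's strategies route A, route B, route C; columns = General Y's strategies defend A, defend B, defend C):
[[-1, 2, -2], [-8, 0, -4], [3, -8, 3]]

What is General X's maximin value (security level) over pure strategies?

The worst-case payoff for each row is route A: -2, route B: -8, route C: -8.
The best of these is -2.

-2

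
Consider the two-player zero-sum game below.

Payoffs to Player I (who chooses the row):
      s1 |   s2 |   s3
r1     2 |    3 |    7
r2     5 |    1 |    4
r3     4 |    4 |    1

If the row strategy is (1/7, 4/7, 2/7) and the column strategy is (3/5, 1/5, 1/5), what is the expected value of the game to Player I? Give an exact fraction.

26/7

Against (3/5, 1/5, 1/5), each row's expected payoff is r1: 16/5; r2: 4; r3: 17/5.
Taking the (1/7, 4/7, 2/7)-weighted average: (1/7)·(16/5) + (4/7)·(4) + (2/7)·(17/5) = 26/7.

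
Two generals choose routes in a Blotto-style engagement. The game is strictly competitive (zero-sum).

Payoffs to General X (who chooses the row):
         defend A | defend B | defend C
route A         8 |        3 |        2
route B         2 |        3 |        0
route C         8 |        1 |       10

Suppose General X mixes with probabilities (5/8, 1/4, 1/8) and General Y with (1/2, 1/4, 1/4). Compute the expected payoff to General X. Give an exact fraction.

73/16

Against (1/2, 1/4, 1/4), each row's expected payoff is route A: 21/4; route B: 7/4; route C: 27/4.
Taking the (5/8, 1/4, 1/8)-weighted average: (5/8)·(21/4) + (1/4)·(7/4) + (1/8)·(27/4) = 73/16.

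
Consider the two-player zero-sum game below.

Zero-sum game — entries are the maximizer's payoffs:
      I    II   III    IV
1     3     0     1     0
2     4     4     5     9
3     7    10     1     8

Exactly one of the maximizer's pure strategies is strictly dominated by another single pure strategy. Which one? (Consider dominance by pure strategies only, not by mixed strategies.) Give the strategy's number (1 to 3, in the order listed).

1

Compare 1 with 2: 4 > 3, 4 > 0, 5 > 1, 9 > 0.
So 2 strictly dominates 1 for the maximizer; 1 is strictly dominated.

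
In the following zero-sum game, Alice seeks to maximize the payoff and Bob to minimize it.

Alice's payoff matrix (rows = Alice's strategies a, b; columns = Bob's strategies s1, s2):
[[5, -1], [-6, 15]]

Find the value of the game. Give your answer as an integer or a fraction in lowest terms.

Row minima are -1 and -6, so Alice's maximin is -1; column maxima are 5 and 15, so Bob's minimax is 5. These differ, so the equilibrium is in mixed strategies.
Let Alice play a with probability p. Bob is indifferent when 5p − 6(1−p) = −p + 15(1−p), giving p = 7/9.
Let Bob play s1 with probability q. Alice is indifferent when 5q − (1−q) = −6q + 15(1−q), giving q = 16/27.
The value is 5·(16/27) + (-1)·(11/27) = 23/9.

23/9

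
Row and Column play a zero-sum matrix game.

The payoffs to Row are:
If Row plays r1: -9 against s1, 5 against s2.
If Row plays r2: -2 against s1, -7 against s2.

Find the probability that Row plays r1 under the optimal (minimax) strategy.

Row minima are -9 and -7, so Row's maximin is -7; column maxima are -2 and 5, so Column's minimax is -2. These differ, so the equilibrium is in mixed strategies.
Let Row play r1 with probability p. Column is indifferent when −9p − 2(1−p) = 5p − 7(1−p), giving p = 5/19.

5/19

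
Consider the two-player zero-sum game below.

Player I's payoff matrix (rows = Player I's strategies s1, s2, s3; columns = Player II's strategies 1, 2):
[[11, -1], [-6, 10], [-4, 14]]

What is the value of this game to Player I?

Row s2 is strictly dominated by row s3, so Player I never plays it.
The remaining 2×2 game on (s1, s3) × (1, 2) has no saddle point. Let Player I play s1 with probability p; indifference gives 11p − 4(1−p) = −p + 14(1−p), so p = 3/5.
Similarly Player II's optimal q on 1 is 1/2, and the value is 11·(1/2) + (-1)·(1/2) = 5.

5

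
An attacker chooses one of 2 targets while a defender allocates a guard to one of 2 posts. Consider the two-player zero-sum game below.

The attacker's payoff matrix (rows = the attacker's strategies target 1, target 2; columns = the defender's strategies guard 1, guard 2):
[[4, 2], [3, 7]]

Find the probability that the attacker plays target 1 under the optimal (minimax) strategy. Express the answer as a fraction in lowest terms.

2/3

Row minima are 2 and 3, so the attacker's maximin is 3; column maxima are 4 and 7, so the defender's minimax is 4. These differ, so the equilibrium is in mixed strategies.
Let the attacker play target 1 with probability p. The defender is indifferent when 4p + 3(1−p) = 2p + 7(1−p), giving p = 2/3.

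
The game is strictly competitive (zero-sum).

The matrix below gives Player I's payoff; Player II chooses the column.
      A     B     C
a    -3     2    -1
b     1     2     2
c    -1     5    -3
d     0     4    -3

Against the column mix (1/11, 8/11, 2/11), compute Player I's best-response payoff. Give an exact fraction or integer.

a: (-3)·(1/11) + (2)·(8/11) + (-1)·(2/11) = 1.
b: (1)·(1/11) + (2)·(8/11) + (2)·(2/11) = 21/11.
c: (-1)·(1/11) + (5)·(8/11) + (-3)·(2/11) = 3.
d: (0)·(1/11) + (4)·(8/11) + (-3)·(2/11) = 26/11.
The best pure response is c with expected payoff 3.

3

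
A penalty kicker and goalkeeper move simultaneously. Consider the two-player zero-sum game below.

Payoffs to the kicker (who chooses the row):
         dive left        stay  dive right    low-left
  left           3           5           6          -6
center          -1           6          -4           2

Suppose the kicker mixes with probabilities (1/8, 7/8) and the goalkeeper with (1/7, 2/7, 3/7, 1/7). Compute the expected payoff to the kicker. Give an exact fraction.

Against (1/7, 2/7, 3/7, 1/7), each row's expected payoff is left: 25/7; center: 1/7.
Taking the (1/8, 7/8)-weighted average: (1/8)·(25/7) + (7/8)·(1/7) = 4/7.

4/7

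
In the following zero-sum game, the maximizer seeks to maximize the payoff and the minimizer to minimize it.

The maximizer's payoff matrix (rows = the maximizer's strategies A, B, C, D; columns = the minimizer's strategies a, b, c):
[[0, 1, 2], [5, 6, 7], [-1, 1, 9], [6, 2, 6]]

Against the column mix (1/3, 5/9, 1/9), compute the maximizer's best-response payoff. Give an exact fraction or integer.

52/9

A: (0)·(1/3) + (1)·(5/9) + (2)·(1/9) = 7/9.
B: (5)·(1/3) + (6)·(5/9) + (7)·(1/9) = 52/9.
C: (-1)·(1/3) + (1)·(5/9) + (9)·(1/9) = 11/9.
D: (6)·(1/3) + (2)·(5/9) + (6)·(1/9) = 34/9.
The best pure response is B with expected payoff 52/9.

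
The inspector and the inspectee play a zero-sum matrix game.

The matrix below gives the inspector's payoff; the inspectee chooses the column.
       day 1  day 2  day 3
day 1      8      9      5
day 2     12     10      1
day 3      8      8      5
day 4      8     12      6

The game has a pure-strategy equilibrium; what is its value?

6

Row minima: 5, 1, 5, 6 → the inspector's maximin is 6.
Column maxima: 12, 12, 6 → the inspectee's minimax is 6.
They coincide at (day 4, day 3), so the value is 6.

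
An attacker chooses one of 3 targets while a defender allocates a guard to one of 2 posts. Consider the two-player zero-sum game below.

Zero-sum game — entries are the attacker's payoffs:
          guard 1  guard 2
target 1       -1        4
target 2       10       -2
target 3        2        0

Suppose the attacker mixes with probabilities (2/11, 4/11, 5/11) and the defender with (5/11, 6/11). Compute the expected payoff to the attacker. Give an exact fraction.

240/121

Against (5/11, 6/11), each row's expected payoff is target 1: 19/11; target 2: 38/11; target 3: 10/11.
Taking the (2/11, 4/11, 5/11)-weighted average: (2/11)·(19/11) + (4/11)·(38/11) + (5/11)·(10/11) = 240/121.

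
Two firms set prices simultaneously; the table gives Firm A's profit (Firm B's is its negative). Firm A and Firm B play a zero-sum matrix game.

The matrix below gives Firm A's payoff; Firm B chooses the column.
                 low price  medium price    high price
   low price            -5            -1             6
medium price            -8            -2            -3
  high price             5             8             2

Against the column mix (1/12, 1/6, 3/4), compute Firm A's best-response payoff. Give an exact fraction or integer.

47/12

low price: (-5)·(1/12) + (-1)·(1/6) + (6)·(3/4) = 47/12.
medium price: (-8)·(1/12) + (-2)·(1/6) + (-3)·(3/4) = -13/4.
high price: (5)·(1/12) + (8)·(1/6) + (2)·(3/4) = 13/4.
The best pure response is low price with expected payoff 47/12.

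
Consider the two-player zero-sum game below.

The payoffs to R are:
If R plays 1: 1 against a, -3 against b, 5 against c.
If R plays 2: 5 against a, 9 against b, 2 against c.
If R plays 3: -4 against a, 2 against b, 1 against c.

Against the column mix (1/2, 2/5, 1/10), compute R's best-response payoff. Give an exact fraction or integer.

63/10

1: (1)·(1/2) + (-3)·(2/5) + (5)·(1/10) = -1/5.
2: (5)·(1/2) + (9)·(2/5) + (2)·(1/10) = 63/10.
3: (-4)·(1/2) + (2)·(2/5) + (1)·(1/10) = -11/10.
The best pure response is 2 with expected payoff 63/10.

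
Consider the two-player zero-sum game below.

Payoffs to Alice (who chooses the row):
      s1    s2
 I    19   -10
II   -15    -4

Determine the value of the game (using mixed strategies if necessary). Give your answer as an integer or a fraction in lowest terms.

-113/20

Row minima are -10 and -15, so Alice's maximin is -10; column maxima are 19 and -4, so Bob's minimax is -4. These differ, so the equilibrium is in mixed strategies.
Let Alice play I with probability p. Bob is indifferent when 19p − 15(1−p) = −10p − 4(1−p), giving p = 11/40.
Let Bob play s1 with probability q. Alice is indifferent when 19q − 10(1−q) = −15q − 4(1−q), giving q = 3/20.
The value is 19·(3/20) + (-10)·(17/20) = -113/20.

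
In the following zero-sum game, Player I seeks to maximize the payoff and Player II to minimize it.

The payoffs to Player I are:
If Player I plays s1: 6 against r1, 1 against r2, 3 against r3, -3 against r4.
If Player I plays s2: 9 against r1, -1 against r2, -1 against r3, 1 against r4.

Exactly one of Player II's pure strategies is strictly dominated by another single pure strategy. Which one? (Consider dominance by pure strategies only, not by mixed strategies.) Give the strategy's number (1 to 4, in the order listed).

Player II prefers columns that give Player I less. Compare r1 with r2: 1 < 6, -1 < 9.
So r2 strictly dominates r1 for Player II; r1 is strictly dominated.

1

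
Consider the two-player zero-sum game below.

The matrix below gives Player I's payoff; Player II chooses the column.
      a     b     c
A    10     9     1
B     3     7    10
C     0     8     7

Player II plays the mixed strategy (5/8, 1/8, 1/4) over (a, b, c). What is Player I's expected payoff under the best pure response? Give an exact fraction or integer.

61/8

A: (10)·(5/8) + (9)·(1/8) + (1)·(1/4) = 61/8.
B: (3)·(5/8) + (7)·(1/8) + (10)·(1/4) = 21/4.
C: (0)·(5/8) + (8)·(1/8) + (7)·(1/4) = 11/4.
The best pure response is A with expected payoff 61/8.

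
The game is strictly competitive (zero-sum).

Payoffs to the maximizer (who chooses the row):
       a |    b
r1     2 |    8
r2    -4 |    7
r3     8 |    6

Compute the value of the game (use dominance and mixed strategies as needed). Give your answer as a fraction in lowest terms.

Row r2 is strictly dominated by row r1, so the maximizer never plays it.
The remaining 2×2 game on (r1, r3) × (a, b) has no saddle point. Let the maximizer play r1 with probability p; indifference gives 2p + 8(1−p) = 8p + 6(1−p), so p = 1/4.
Similarly the minimizer's optimal q on a is 1/4, and the value is 2·(1/4) + (8)·(3/4) = 13/2.

13/2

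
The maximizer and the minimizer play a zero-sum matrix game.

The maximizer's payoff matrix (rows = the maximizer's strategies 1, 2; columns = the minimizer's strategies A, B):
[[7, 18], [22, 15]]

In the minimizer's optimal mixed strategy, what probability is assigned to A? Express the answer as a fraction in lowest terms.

Row minima are 7 and 15, so the maximizer's maximin is 15; column maxima are 22 and 18, so the minimizer's minimax is 18. These differ, so the equilibrium is in mixed strategies.
Let the minimizer play A with probability q. The maximizer is indifferent when 7q + 18(1−q) = 22q + 15(1−q), giving q = 1/6.

1/6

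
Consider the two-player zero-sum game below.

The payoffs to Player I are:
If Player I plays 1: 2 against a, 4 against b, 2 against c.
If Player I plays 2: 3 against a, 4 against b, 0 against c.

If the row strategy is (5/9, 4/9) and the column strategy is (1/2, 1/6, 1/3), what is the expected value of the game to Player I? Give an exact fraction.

61/27

Against (1/2, 1/6, 1/3), each row's expected payoff is 1: 7/3; 2: 13/6.
Taking the (5/9, 4/9)-weighted average: (5/9)·(7/3) + (4/9)·(13/6) = 61/27.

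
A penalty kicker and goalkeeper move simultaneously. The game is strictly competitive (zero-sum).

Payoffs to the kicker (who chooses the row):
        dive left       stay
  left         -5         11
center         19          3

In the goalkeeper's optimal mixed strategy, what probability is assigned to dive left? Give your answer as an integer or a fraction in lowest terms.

Row minima are -5 and 3, so the kicker's maximin is 3; column maxima are 19 and 11, so the goalkeeper's minimax is 11. These differ, so the equilibrium is in mixed strategies.
Let the goalkeeper play dive left with probability q. The kicker is indifferent when −5q + 11(1−q) = 19q + 3(1−q), giving q = 1/4.

1/4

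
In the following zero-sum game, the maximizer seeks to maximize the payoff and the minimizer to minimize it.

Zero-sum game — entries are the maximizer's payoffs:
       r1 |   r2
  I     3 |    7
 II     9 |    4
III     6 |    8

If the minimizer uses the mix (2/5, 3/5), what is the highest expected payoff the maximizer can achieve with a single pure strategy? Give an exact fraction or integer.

36/5

I: (3)·(2/5) + (7)·(3/5) = 27/5.
II: (9)·(2/5) + (4)·(3/5) = 6.
III: (6)·(2/5) + (8)·(3/5) = 36/5.
The best pure response is III with expected payoff 36/5.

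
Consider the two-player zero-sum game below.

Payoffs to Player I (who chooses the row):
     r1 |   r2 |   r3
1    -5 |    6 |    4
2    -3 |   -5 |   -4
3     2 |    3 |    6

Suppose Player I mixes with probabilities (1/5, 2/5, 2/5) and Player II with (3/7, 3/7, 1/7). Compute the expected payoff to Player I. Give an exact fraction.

-1/5

Against (3/7, 3/7, 1/7), each row's expected payoff is 1: 1; 2: -4; 3: 3.
Taking the (1/5, 2/5, 2/5)-weighted average: (1/5)·(1) + (2/5)·(-4) + (2/5)·(3) = -1/5.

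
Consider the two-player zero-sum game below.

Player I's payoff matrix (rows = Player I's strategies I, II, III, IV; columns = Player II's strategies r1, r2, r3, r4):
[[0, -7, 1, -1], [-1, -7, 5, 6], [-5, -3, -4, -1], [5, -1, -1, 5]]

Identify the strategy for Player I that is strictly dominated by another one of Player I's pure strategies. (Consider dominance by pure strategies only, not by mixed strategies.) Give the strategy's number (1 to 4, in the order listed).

Compare III with IV: 5 > -5, -1 > -3, -1 > -4, 5 > -1.
So IV strictly dominates III for Player I; III is strictly dominated.

3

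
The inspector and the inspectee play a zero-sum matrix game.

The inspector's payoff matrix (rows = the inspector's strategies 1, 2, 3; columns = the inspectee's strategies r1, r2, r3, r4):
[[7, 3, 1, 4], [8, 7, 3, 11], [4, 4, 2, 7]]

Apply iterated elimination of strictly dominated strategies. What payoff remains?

Column r4 is strictly dominated by r2 for the inspectee (3<4, 7<11, 4<7); eliminate r4.
Row 1 is strictly dominated by row 2 (8>7, 7>3, 3>1); eliminate 1.
Row 3 is strictly dominated by row 2 (8>4, 7>4, 3>2); eliminate 3.
Column r2 is strictly dominated by r3 for the inspectee (3<7); eliminate r2.
Column r1 is strictly dominated by r3 for the inspectee (3<8); eliminate r1.
Only (2, r3) remains, with payoff 3.

3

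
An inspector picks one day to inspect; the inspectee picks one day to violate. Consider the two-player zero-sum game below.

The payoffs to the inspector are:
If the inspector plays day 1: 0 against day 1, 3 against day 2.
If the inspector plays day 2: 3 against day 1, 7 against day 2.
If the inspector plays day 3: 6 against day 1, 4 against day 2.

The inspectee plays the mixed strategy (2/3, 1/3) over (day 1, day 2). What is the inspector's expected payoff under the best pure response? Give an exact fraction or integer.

day 1: (0)·(2/3) + (3)·(1/3) = 1.
day 2: (3)·(2/3) + (7)·(1/3) = 13/3.
day 3: (6)·(2/3) + (4)·(1/3) = 16/3.
The best pure response is day 3 with expected payoff 16/3.

16/3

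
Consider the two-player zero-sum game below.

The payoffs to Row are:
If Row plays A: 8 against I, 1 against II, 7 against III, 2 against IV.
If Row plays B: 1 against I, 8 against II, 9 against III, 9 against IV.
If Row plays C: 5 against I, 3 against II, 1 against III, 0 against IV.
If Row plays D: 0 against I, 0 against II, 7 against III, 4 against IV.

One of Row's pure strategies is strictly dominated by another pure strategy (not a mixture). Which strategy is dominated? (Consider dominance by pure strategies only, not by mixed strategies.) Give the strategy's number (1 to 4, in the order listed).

4

Compare D with B: 1 > 0, 8 > 0, 9 > 7, 9 > 4.
So B strictly dominates D for Row; D is strictly dominated.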